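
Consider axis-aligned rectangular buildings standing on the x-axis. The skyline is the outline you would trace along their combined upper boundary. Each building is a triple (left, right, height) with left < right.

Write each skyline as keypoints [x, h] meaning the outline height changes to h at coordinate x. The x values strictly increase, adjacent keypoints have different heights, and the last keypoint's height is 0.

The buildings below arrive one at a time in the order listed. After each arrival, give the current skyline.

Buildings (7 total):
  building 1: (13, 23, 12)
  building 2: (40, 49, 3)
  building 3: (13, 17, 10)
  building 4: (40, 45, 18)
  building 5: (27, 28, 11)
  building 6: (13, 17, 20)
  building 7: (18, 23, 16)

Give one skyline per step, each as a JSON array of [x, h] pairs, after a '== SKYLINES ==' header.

== SKYLINES ==
[[13,12],[23,0]]
[[13,12],[23,0],[40,3],[49,0]]
[[13,12],[23,0],[40,3],[49,0]]
[[13,12],[23,0],[40,18],[45,3],[49,0]]
[[13,12],[23,0],[27,11],[28,0],[40,18],[45,3],[49,0]]
[[13,20],[17,12],[23,0],[27,11],[28,0],[40,18],[45,3],[49,0]]
[[13,20],[17,12],[18,16],[23,0],[27,11],[28,0],[40,18],[45,3],[49,0]]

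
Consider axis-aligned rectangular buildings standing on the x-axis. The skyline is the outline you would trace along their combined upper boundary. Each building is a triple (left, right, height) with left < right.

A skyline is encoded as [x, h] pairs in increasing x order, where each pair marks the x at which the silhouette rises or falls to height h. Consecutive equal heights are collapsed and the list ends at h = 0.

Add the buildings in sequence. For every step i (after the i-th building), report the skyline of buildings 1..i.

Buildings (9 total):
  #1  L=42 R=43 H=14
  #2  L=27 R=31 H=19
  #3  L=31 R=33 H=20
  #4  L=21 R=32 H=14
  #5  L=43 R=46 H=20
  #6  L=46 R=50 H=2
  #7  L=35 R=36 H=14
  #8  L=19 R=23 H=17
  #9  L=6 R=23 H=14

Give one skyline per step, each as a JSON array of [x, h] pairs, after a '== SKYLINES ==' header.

== SKYLINES ==
[[42,14],[43,0]]
[[27,19],[31,0],[42,14],[43,0]]
[[27,19],[31,20],[33,0],[42,14],[43,0]]
[[21,14],[27,19],[31,20],[33,0],[42,14],[43,0]]
[[21,14],[27,19],[31,20],[33,0],[42,14],[43,20],[46,0]]
[[21,14],[27,19],[31,20],[33,0],[42,14],[43,20],[46,2],[50,0]]
[[21,14],[27,19],[31,20],[33,0],[35,14],[36,0],[42,14],[43,20],[46,2],[50,0]]
[[19,17],[23,14],[27,19],[31,20],[33,0],[35,14],[36,0],[42,14],[43,20],[46,2],[50,0]]
[[6,14],[19,17],[23,14],[27,19],[31,20],[33,0],[35,14],[36,0],[42,14],[43,20],[46,2],[50,0]]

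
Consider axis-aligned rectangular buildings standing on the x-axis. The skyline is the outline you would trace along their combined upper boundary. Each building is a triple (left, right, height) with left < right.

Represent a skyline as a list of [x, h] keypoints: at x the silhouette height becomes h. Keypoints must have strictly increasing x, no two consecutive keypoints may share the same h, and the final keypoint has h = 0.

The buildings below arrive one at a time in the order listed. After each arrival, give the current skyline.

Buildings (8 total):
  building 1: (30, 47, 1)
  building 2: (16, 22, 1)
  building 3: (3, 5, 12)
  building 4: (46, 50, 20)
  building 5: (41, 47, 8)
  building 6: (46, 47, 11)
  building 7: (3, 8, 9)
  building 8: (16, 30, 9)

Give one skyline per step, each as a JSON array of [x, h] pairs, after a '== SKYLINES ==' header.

== SKYLINES ==
[[30,1],[47,0]]
[[16,1],[22,0],[30,1],[47,0]]
[[3,12],[5,0],[16,1],[22,0],[30,1],[47,0]]
[[3,12],[5,0],[16,1],[22,0],[30,1],[46,20],[50,0]]
[[3,12],[5,0],[16,1],[22,0],[30,1],[41,8],[46,20],[50,0]]
[[3,12],[5,0],[16,1],[22,0],[30,1],[41,8],[46,20],[50,0]]
[[3,12],[5,9],[8,0],[16,1],[22,0],[30,1],[41,8],[46,20],[50,0]]
[[3,12],[5,9],[8,0],[16,9],[30,1],[41,8],[46,20],[50,0]]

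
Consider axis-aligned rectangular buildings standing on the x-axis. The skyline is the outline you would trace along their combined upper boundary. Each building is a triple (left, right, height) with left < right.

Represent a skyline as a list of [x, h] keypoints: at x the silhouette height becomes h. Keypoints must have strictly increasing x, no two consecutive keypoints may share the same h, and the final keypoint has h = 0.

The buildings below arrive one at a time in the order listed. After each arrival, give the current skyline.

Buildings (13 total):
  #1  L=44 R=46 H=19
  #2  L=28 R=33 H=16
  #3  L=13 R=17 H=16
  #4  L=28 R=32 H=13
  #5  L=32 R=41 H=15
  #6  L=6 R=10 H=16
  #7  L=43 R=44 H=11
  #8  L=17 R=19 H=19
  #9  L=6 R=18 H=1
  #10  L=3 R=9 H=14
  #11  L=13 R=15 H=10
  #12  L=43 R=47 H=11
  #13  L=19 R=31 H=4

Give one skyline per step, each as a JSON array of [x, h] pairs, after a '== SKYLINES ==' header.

== SKYLINES ==
[[44,19],[46,0]]
[[28,16],[33,0],[44,19],[46,0]]
[[13,16],[17,0],[28,16],[33,0],[44,19],[46,0]]
[[13,16],[17,0],[28,16],[33,0],[44,19],[46,0]]
[[13,16],[17,0],[28,16],[33,15],[41,0],[44,19],[46,0]]
[[6,16],[10,0],[13,16],[17,0],[28,16],[33,15],[41,0],[44,19],[46,0]]
[[6,16],[10,0],[13,16],[17,0],[28,16],[33,15],[41,0],[43,11],[44,19],[46,0]]
[[6,16],[10,0],[13,16],[17,19],[19,0],[28,16],[33,15],[41,0],[43,11],[44,19],[46,0]]
[[6,16],[10,1],[13,16],[17,19],[19,0],[28,16],[33,15],[41,0],[43,11],[44,19],[46,0]]
[[3,14],[6,16],[10,1],[13,16],[17,19],[19,0],[28,16],[33,15],[41,0],[43,11],[44,19],[46,0]]
[[3,14],[6,16],[10,1],[13,16],[17,19],[19,0],[28,16],[33,15],[41,0],[43,11],[44,19],[46,0]]
[[3,14],[6,16],[10,1],[13,16],[17,19],[19,0],[28,16],[33,15],[41,0],[43,11],[44,19],[46,11],[47,0]]
[[3,14],[6,16],[10,1],[13,16],[17,19],[19,4],[28,16],[33,15],[41,0],[43,11],[44,19],[46,11],[47,0]]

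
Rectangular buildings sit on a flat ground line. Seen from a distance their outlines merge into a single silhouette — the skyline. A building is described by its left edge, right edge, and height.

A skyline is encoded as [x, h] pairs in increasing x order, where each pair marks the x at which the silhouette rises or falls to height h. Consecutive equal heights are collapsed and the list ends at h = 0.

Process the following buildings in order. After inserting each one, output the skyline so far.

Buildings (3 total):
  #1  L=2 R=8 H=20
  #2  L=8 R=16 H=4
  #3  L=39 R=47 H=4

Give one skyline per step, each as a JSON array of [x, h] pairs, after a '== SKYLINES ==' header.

== SKYLINES ==
[[2,20],[8,0]]
[[2,20],[8,4],[16,0]]
[[2,20],[8,4],[16,0],[39,4],[47,0]]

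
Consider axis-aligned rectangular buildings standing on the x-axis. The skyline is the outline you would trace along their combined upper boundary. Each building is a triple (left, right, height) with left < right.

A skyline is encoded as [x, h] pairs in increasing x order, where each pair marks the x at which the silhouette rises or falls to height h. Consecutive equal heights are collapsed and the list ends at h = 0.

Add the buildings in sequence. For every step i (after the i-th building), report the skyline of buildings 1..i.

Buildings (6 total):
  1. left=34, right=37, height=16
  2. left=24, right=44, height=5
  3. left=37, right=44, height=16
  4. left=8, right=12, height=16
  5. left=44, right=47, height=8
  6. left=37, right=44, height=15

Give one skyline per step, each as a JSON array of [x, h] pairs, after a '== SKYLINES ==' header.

== SKYLINES ==
[[34,16],[37,0]]
[[24,5],[34,16],[37,5],[44,0]]
[[24,5],[34,16],[44,0]]
[[8,16],[12,0],[24,5],[34,16],[44,0]]
[[8,16],[12,0],[24,5],[34,16],[44,8],[47,0]]
[[8,16],[12,0],[24,5],[34,16],[44,8],[47,0]]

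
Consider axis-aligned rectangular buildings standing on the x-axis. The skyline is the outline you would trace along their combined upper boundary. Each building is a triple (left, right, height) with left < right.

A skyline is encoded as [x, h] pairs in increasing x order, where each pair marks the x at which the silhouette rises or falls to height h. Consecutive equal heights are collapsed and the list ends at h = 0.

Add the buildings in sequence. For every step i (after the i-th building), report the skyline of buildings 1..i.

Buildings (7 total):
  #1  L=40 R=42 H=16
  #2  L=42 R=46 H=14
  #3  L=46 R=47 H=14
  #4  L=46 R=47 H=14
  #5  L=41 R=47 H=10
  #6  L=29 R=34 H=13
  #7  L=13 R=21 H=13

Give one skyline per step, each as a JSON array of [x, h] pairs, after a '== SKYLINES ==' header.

== SKYLINES ==
[[40,16],[42,0]]
[[40,16],[42,14],[46,0]]
[[40,16],[42,14],[47,0]]
[[40,16],[42,14],[47,0]]
[[40,16],[42,14],[47,0]]
[[29,13],[34,0],[40,16],[42,14],[47,0]]
[[13,13],[21,0],[29,13],[34,0],[40,16],[42,14],[47,0]]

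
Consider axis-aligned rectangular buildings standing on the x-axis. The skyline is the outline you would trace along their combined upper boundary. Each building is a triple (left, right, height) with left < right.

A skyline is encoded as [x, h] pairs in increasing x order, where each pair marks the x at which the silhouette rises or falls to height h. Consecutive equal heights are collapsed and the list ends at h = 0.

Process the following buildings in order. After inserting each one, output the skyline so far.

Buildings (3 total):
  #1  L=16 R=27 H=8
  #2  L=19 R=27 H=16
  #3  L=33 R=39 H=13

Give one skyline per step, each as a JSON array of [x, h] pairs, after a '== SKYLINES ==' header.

== SKYLINES ==
[[16,8],[27,0]]
[[16,8],[19,16],[27,0]]
[[16,8],[19,16],[27,0],[33,13],[39,0]]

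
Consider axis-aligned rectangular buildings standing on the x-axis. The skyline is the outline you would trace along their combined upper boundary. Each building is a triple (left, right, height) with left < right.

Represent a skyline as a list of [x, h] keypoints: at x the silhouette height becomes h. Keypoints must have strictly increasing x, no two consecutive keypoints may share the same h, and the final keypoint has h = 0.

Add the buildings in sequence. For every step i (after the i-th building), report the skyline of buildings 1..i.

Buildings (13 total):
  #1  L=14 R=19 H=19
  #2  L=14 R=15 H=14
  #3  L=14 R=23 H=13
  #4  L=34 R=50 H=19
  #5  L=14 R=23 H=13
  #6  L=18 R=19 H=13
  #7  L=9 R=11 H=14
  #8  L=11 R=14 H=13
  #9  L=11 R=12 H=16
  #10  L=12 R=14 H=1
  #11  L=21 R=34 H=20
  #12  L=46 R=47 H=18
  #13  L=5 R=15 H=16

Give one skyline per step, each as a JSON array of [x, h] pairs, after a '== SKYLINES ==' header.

== SKYLINES ==
[[14,19],[19,0]]
[[14,19],[19,0]]
[[14,19],[19,13],[23,0]]
[[14,19],[19,13],[23,0],[34,19],[50,0]]
[[14,19],[19,13],[23,0],[34,19],[50,0]]
[[14,19],[19,13],[23,0],[34,19],[50,0]]
[[9,14],[11,0],[14,19],[19,13],[23,0],[34,19],[50,0]]
[[9,14],[11,13],[14,19],[19,13],[23,0],[34,19],[50,0]]
[[9,14],[11,16],[12,13],[14,19],[19,13],[23,0],[34,19],[50,0]]
[[9,14],[11,16],[12,13],[14,19],[19,13],[23,0],[34,19],[50,0]]
[[9,14],[11,16],[12,13],[14,19],[19,13],[21,20],[34,19],[50,0]]
[[9,14],[11,16],[12,13],[14,19],[19,13],[21,20],[34,19],[50,0]]
[[5,16],[14,19],[19,13],[21,20],[34,19],[50,0]]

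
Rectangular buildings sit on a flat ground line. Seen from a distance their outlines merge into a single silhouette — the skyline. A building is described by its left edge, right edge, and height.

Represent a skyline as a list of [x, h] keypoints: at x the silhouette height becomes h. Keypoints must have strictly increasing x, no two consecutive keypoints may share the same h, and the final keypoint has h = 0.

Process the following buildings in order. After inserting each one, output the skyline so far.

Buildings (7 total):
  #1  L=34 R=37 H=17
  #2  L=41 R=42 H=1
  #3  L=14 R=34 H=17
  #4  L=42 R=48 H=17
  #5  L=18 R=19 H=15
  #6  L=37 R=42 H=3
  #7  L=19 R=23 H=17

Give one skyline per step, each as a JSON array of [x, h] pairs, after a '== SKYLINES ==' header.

== SKYLINES ==
[[34,17],[37,0]]
[[34,17],[37,0],[41,1],[42,0]]
[[14,17],[37,0],[41,1],[42,0]]
[[14,17],[37,0],[41,1],[42,17],[48,0]]
[[14,17],[37,0],[41,1],[42,17],[48,0]]
[[14,17],[37,3],[42,17],[48,0]]
[[14,17],[37,3],[42,17],[48,0]]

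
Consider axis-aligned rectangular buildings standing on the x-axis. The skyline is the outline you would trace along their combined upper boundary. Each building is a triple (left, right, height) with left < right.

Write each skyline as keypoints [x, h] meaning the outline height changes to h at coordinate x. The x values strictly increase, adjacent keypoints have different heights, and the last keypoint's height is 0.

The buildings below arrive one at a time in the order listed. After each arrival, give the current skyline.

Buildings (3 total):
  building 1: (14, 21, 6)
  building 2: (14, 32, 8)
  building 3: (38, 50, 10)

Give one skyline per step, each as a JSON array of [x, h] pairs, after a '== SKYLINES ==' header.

== SKYLINES ==
[[14,6],[21,0]]
[[14,8],[32,0]]
[[14,8],[32,0],[38,10],[50,0]]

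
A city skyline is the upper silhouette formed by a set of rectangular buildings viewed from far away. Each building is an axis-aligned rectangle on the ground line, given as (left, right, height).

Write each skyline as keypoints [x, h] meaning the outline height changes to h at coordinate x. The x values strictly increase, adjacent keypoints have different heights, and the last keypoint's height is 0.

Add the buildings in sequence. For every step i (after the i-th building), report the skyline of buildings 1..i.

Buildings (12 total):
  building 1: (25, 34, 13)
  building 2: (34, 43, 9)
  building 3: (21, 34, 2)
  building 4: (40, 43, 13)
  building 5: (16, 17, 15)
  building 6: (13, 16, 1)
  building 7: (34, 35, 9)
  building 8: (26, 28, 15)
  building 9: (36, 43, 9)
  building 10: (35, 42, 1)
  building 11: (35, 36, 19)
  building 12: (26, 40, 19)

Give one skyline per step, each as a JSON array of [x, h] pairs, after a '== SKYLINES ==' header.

== SKYLINES ==
[[25,13],[34,0]]
[[25,13],[34,9],[43,0]]
[[21,2],[25,13],[34,9],[43,0]]
[[21,2],[25,13],[34,9],[40,13],[43,0]]
[[16,15],[17,0],[21,2],[25,13],[34,9],[40,13],[43,0]]
[[13,1],[16,15],[17,0],[21,2],[25,13],[34,9],[40,13],[43,0]]
[[13,1],[16,15],[17,0],[21,2],[25,13],[34,9],[40,13],[43,0]]
[[13,1],[16,15],[17,0],[21,2],[25,13],[26,15],[28,13],[34,9],[40,13],[43,0]]
[[13,1],[16,15],[17,0],[21,2],[25,13],[26,15],[28,13],[34,9],[40,13],[43,0]]
[[13,1],[16,15],[17,0],[21,2],[25,13],[26,15],[28,13],[34,9],[40,13],[43,0]]
[[13,1],[16,15],[17,0],[21,2],[25,13],[26,15],[28,13],[34,9],[35,19],[36,9],[40,13],[43,0]]
[[13,1],[16,15],[17,0],[21,2],[25,13],[26,19],[40,13],[43,0]]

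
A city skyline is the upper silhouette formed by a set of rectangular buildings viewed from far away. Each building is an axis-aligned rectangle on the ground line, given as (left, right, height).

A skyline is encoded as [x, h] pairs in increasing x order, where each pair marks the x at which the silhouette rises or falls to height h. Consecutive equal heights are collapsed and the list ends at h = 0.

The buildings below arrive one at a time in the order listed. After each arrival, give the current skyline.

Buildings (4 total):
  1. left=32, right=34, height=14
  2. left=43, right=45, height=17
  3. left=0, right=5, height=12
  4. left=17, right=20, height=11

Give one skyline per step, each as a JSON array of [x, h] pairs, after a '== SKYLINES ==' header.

== SKYLINES ==
[[32,14],[34,0]]
[[32,14],[34,0],[43,17],[45,0]]
[[0,12],[5,0],[32,14],[34,0],[43,17],[45,0]]
[[0,12],[5,0],[17,11],[20,0],[32,14],[34,0],[43,17],[45,0]]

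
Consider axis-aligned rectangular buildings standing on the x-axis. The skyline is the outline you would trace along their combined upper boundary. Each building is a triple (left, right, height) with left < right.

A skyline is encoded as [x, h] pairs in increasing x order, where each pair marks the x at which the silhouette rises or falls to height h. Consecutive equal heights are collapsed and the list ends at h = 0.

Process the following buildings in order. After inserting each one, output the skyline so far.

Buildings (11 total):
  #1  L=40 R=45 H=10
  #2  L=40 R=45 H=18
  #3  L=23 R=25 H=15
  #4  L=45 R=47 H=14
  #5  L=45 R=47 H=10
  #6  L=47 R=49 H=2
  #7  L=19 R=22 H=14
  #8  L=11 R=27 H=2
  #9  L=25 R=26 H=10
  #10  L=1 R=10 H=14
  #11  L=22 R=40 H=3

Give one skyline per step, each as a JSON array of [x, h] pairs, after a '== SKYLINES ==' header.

== SKYLINES ==
[[40,10],[45,0]]
[[40,18],[45,0]]
[[23,15],[25,0],[40,18],[45,0]]
[[23,15],[25,0],[40,18],[45,14],[47,0]]
[[23,15],[25,0],[40,18],[45,14],[47,0]]
[[23,15],[25,0],[40,18],[45,14],[47,2],[49,0]]
[[19,14],[22,0],[23,15],[25,0],[40,18],[45,14],[47,2],[49,0]]
[[11,2],[19,14],[22,2],[23,15],[25,2],[27,0],[40,18],[45,14],[47,2],[49,0]]
[[11,2],[19,14],[22,2],[23,15],[25,10],[26,2],[27,0],[40,18],[45,14],[47,2],[49,0]]
[[1,14],[10,0],[11,2],[19,14],[22,2],[23,15],[25,10],[26,2],[27,0],[40,18],[45,14],[47,2],[49,0]]
[[1,14],[10,0],[11,2],[19,14],[22,3],[23,15],[25,10],[26,3],[40,18],[45,14],[47,2],[49,0]]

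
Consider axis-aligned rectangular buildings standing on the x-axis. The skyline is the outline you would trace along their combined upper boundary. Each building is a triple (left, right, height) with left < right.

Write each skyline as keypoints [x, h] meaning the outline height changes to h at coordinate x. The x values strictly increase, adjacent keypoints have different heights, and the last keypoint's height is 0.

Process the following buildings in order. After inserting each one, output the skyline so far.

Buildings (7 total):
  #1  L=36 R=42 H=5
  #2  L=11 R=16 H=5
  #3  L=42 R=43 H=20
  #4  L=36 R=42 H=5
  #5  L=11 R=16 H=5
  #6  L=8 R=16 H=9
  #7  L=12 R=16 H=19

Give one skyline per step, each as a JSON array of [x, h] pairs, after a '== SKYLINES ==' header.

== SKYLINES ==
[[36,5],[42,0]]
[[11,5],[16,0],[36,5],[42,0]]
[[11,5],[16,0],[36,5],[42,20],[43,0]]
[[11,5],[16,0],[36,5],[42,20],[43,0]]
[[11,5],[16,0],[36,5],[42,20],[43,0]]
[[8,9],[16,0],[36,5],[42,20],[43,0]]
[[8,9],[12,19],[16,0],[36,5],[42,20],[43,0]]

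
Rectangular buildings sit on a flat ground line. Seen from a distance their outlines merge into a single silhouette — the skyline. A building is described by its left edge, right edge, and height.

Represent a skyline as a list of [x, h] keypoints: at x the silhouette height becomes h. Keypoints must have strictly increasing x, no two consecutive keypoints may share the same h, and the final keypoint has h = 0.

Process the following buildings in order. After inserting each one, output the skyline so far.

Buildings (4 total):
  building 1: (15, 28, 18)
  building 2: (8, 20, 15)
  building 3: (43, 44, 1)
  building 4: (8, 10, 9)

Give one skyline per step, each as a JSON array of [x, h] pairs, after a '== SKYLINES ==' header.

== SKYLINES ==
[[15,18],[28,0]]
[[8,15],[15,18],[28,0]]
[[8,15],[15,18],[28,0],[43,1],[44,0]]
[[8,15],[15,18],[28,0],[43,1],[44,0]]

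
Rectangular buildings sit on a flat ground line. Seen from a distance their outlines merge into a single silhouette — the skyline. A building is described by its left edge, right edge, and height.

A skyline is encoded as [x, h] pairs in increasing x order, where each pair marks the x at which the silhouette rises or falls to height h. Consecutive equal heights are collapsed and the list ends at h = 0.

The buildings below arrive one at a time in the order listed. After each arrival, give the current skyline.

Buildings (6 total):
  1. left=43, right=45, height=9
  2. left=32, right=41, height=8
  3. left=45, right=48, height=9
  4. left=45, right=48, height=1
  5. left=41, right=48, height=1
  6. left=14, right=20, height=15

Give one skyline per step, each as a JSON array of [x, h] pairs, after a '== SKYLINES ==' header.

== SKYLINES ==
[[43,9],[45,0]]
[[32,8],[41,0],[43,9],[45,0]]
[[32,8],[41,0],[43,9],[48,0]]
[[32,8],[41,0],[43,9],[48,0]]
[[32,8],[41,1],[43,9],[48,0]]
[[14,15],[20,0],[32,8],[41,1],[43,9],[48,0]]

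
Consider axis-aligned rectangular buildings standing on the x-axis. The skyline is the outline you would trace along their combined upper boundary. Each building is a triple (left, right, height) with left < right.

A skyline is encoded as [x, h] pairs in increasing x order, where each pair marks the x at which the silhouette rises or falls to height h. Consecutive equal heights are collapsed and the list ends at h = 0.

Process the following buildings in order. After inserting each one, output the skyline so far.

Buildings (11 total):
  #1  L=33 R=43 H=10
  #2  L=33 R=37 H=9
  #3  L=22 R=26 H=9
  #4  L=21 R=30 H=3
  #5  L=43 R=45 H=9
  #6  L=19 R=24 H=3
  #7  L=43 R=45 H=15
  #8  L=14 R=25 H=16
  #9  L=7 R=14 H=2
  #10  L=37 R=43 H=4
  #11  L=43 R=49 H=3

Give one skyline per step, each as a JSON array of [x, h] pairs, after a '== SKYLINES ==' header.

== SKYLINES ==
[[33,10],[43,0]]
[[33,10],[43,0]]
[[22,9],[26,0],[33,10],[43,0]]
[[21,3],[22,9],[26,3],[30,0],[33,10],[43,0]]
[[21,3],[22,9],[26,3],[30,0],[33,10],[43,9],[45,0]]
[[19,3],[22,9],[26,3],[30,0],[33,10],[43,9],[45,0]]
[[19,3],[22,9],[26,3],[30,0],[33,10],[43,15],[45,0]]
[[14,16],[25,9],[26,3],[30,0],[33,10],[43,15],[45,0]]
[[7,2],[14,16],[25,9],[26,3],[30,0],[33,10],[43,15],[45,0]]
[[7,2],[14,16],[25,9],[26,3],[30,0],[33,10],[43,15],[45,0]]
[[7,2],[14,16],[25,9],[26,3],[30,0],[33,10],[43,15],[45,3],[49,0]]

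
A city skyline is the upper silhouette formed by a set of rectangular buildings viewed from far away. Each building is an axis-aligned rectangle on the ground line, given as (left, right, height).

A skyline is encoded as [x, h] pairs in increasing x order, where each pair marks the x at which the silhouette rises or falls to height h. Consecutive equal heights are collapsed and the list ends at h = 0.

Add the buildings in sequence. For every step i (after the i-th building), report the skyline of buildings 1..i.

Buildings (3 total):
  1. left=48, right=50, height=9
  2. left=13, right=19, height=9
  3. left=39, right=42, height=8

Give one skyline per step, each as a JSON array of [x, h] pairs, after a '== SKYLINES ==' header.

== SKYLINES ==
[[48,9],[50,0]]
[[13,9],[19,0],[48,9],[50,0]]
[[13,9],[19,0],[39,8],[42,0],[48,9],[50,0]]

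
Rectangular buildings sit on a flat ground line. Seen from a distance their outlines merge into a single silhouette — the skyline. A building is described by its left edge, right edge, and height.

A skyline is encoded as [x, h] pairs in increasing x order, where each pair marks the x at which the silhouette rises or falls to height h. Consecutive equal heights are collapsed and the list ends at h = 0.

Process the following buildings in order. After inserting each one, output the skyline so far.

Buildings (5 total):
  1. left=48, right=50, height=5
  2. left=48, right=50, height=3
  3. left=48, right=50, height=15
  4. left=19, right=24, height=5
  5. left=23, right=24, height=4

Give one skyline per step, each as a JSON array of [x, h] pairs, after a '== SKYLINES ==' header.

== SKYLINES ==
[[48,5],[50,0]]
[[48,5],[50,0]]
[[48,15],[50,0]]
[[19,5],[24,0],[48,15],[50,0]]
[[19,5],[24,0],[48,15],[50,0]]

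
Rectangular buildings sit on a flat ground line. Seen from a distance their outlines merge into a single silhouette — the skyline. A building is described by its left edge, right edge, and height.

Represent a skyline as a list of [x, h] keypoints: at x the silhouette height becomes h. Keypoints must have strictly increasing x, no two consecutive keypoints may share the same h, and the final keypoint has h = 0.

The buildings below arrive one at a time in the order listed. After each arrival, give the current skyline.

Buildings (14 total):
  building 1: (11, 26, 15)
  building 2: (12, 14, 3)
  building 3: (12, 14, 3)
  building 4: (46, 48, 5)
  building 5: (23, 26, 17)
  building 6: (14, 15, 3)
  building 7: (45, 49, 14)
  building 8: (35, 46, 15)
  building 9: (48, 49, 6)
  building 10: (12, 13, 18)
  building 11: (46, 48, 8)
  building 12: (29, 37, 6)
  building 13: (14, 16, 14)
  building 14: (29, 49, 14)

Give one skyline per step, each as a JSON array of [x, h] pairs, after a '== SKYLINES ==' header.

== SKYLINES ==
[[11,15],[26,0]]
[[11,15],[26,0]]
[[11,15],[26,0]]
[[11,15],[26,0],[46,5],[48,0]]
[[11,15],[23,17],[26,0],[46,5],[48,0]]
[[11,15],[23,17],[26,0],[46,5],[48,0]]
[[11,15],[23,17],[26,0],[45,14],[49,0]]
[[11,15],[23,17],[26,0],[35,15],[46,14],[49,0]]
[[11,15],[23,17],[26,0],[35,15],[46,14],[49,0]]
[[11,15],[12,18],[13,15],[23,17],[26,0],[35,15],[46,14],[49,0]]
[[11,15],[12,18],[13,15],[23,17],[26,0],[35,15],[46,14],[49,0]]
[[11,15],[12,18],[13,15],[23,17],[26,0],[29,6],[35,15],[46,14],[49,0]]
[[11,15],[12,18],[13,15],[23,17],[26,0],[29,6],[35,15],[46,14],[49,0]]
[[11,15],[12,18],[13,15],[23,17],[26,0],[29,14],[35,15],[46,14],[49,0]]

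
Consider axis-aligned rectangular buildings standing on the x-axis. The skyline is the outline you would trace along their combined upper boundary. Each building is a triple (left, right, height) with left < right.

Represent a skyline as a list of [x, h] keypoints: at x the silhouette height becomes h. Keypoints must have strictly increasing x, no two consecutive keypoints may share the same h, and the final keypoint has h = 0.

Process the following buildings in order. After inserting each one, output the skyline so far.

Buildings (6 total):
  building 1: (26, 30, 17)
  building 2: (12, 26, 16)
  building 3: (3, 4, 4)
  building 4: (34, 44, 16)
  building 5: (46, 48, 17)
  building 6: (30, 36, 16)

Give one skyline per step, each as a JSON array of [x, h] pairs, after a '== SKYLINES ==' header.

== SKYLINES ==
[[26,17],[30,0]]
[[12,16],[26,17],[30,0]]
[[3,4],[4,0],[12,16],[26,17],[30,0]]
[[3,4],[4,0],[12,16],[26,17],[30,0],[34,16],[44,0]]
[[3,4],[4,0],[12,16],[26,17],[30,0],[34,16],[44,0],[46,17],[48,0]]
[[3,4],[4,0],[12,16],[26,17],[30,16],[44,0],[46,17],[48,0]]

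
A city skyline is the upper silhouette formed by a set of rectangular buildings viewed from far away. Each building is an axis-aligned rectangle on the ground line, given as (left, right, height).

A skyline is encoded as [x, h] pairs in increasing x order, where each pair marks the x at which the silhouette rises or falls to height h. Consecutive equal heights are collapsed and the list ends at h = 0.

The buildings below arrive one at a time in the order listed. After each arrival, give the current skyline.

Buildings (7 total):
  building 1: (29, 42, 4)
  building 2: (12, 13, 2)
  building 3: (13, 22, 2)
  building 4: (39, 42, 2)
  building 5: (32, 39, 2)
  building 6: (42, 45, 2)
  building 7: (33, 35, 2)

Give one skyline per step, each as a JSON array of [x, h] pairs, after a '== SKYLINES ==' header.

== SKYLINES ==
[[29,4],[42,0]]
[[12,2],[13,0],[29,4],[42,0]]
[[12,2],[22,0],[29,4],[42,0]]
[[12,2],[22,0],[29,4],[42,0]]
[[12,2],[22,0],[29,4],[42,0]]
[[12,2],[22,0],[29,4],[42,2],[45,0]]
[[12,2],[22,0],[29,4],[42,2],[45,0]]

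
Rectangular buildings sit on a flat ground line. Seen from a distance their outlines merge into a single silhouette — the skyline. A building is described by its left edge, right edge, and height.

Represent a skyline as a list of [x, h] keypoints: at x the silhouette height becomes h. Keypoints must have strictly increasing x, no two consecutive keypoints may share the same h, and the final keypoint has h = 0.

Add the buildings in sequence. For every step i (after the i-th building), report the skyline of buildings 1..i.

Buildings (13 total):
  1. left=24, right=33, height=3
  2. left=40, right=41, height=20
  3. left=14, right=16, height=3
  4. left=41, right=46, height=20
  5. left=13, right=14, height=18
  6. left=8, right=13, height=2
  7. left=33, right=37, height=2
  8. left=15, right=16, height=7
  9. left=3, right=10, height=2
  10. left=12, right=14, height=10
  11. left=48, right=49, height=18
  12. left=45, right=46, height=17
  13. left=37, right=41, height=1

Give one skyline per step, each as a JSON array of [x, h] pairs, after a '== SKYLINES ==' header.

== SKYLINES ==
[[24,3],[33,0]]
[[24,3],[33,0],[40,20],[41,0]]
[[14,3],[16,0],[24,3],[33,0],[40,20],[41,0]]
[[14,3],[16,0],[24,3],[33,0],[40,20],[46,0]]
[[13,18],[14,3],[16,0],[24,3],[33,0],[40,20],[46,0]]
[[8,2],[13,18],[14,3],[16,0],[24,3],[33,0],[40,20],[46,0]]
[[8,2],[13,18],[14,3],[16,0],[24,3],[33,2],[37,0],[40,20],[46,0]]
[[8,2],[13,18],[14,3],[15,7],[16,0],[24,3],[33,2],[37,0],[40,20],[46,0]]
[[3,2],[13,18],[14,3],[15,7],[16,0],[24,3],[33,2],[37,0],[40,20],[46,0]]
[[3,2],[12,10],[13,18],[14,3],[15,7],[16,0],[24,3],[33,2],[37,0],[40,20],[46,0]]
[[3,2],[12,10],[13,18],[14,3],[15,7],[16,0],[24,3],[33,2],[37,0],[40,20],[46,0],[48,18],[49,0]]
[[3,2],[12,10],[13,18],[14,3],[15,7],[16,0],[24,3],[33,2],[37,0],[40,20],[46,0],[48,18],[49,0]]
[[3,2],[12,10],[13,18],[14,3],[15,7],[16,0],[24,3],[33,2],[37,1],[40,20],[46,0],[48,18],[49,0]]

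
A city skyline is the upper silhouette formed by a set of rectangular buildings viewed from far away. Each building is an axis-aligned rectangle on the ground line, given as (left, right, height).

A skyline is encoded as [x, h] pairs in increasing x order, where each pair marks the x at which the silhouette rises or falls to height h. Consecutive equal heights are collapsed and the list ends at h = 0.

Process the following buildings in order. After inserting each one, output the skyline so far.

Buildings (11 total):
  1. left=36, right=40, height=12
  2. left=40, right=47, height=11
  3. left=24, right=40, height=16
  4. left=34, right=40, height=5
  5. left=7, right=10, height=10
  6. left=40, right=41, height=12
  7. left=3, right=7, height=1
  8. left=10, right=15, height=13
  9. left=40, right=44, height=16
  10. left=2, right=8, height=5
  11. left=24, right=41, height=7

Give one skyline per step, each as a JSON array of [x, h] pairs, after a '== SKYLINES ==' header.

== SKYLINES ==
[[36,12],[40,0]]
[[36,12],[40,11],[47,0]]
[[24,16],[40,11],[47,0]]
[[24,16],[40,11],[47,0]]
[[7,10],[10,0],[24,16],[40,11],[47,0]]
[[7,10],[10,0],[24,16],[40,12],[41,11],[47,0]]
[[3,1],[7,10],[10,0],[24,16],[40,12],[41,11],[47,0]]
[[3,1],[7,10],[10,13],[15,0],[24,16],[40,12],[41,11],[47,0]]
[[3,1],[7,10],[10,13],[15,0],[24,16],[44,11],[47,0]]
[[2,5],[7,10],[10,13],[15,0],[24,16],[44,11],[47,0]]
[[2,5],[7,10],[10,13],[15,0],[24,16],[44,11],[47,0]]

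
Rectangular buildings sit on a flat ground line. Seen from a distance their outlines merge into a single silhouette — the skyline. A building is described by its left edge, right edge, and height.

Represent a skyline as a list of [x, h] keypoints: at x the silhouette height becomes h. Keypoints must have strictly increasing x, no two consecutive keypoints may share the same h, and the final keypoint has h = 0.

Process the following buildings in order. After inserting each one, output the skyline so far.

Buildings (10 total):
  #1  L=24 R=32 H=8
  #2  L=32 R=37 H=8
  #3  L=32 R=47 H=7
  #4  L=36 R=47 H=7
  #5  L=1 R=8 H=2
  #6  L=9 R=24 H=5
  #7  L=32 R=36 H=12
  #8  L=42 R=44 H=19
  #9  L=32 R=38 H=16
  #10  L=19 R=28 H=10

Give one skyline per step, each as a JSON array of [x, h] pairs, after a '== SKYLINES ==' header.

== SKYLINES ==
[[24,8],[32,0]]
[[24,8],[37,0]]
[[24,8],[37,7],[47,0]]
[[24,8],[37,7],[47,0]]
[[1,2],[8,0],[24,8],[37,7],[47,0]]
[[1,2],[8,0],[9,5],[24,8],[37,7],[47,0]]
[[1,2],[8,0],[9,5],[24,8],[32,12],[36,8],[37,7],[47,0]]
[[1,2],[8,0],[9,5],[24,8],[32,12],[36,8],[37,7],[42,19],[44,7],[47,0]]
[[1,2],[8,0],[9,5],[24,8],[32,16],[38,7],[42,19],[44,7],[47,0]]
[[1,2],[8,0],[9,5],[19,10],[28,8],[32,16],[38,7],[42,19],[44,7],[47,0]]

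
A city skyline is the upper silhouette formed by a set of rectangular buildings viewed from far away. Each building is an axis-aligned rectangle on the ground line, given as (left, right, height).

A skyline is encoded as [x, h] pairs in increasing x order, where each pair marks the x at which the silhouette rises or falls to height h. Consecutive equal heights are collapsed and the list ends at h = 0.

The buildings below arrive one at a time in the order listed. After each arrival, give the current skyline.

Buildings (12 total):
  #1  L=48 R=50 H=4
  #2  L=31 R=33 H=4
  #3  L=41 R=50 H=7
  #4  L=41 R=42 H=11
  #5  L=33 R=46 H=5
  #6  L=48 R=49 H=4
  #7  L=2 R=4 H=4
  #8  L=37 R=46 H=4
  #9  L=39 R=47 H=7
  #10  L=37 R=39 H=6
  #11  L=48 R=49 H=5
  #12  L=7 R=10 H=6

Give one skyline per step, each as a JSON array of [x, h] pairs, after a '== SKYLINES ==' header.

== SKYLINES ==
[[48,4],[50,0]]
[[31,4],[33,0],[48,4],[50,0]]
[[31,4],[33,0],[41,7],[50,0]]
[[31,4],[33,0],[41,11],[42,7],[50,0]]
[[31,4],[33,5],[41,11],[42,7],[50,0]]
[[31,4],[33,5],[41,11],[42,7],[50,0]]
[[2,4],[4,0],[31,4],[33,5],[41,11],[42,7],[50,0]]
[[2,4],[4,0],[31,4],[33,5],[41,11],[42,7],[50,0]]
[[2,4],[4,0],[31,4],[33,5],[39,7],[41,11],[42,7],[50,0]]
[[2,4],[4,0],[31,4],[33,5],[37,6],[39,7],[41,11],[42,7],[50,0]]
[[2,4],[4,0],[31,4],[33,5],[37,6],[39,7],[41,11],[42,7],[50,0]]
[[2,4],[4,0],[7,6],[10,0],[31,4],[33,5],[37,6],[39,7],[41,11],[42,7],[50,0]]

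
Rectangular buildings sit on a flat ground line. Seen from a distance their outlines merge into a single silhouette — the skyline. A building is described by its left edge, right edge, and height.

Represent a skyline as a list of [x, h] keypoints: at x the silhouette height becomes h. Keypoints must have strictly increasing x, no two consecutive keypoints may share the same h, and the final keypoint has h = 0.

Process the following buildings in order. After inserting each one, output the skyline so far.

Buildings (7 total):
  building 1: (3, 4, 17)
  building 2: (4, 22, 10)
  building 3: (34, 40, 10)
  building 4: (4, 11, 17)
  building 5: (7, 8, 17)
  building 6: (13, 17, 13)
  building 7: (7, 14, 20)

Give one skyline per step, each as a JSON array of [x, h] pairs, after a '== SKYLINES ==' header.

== SKYLINES ==
[[3,17],[4,0]]
[[3,17],[4,10],[22,0]]
[[3,17],[4,10],[22,0],[34,10],[40,0]]
[[3,17],[11,10],[22,0],[34,10],[40,0]]
[[3,17],[11,10],[22,0],[34,10],[40,0]]
[[3,17],[11,10],[13,13],[17,10],[22,0],[34,10],[40,0]]
[[3,17],[7,20],[14,13],[17,10],[22,0],[34,10],[40,0]]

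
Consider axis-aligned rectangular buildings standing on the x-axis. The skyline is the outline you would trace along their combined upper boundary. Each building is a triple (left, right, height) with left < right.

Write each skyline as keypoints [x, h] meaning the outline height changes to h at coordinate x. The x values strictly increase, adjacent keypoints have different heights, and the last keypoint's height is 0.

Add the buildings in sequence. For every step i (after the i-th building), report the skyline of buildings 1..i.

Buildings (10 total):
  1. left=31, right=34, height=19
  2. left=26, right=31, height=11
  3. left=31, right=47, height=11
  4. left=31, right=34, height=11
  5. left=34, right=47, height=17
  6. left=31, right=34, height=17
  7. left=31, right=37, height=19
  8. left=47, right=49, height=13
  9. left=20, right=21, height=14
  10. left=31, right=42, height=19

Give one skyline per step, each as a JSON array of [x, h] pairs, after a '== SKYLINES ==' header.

== SKYLINES ==
[[31,19],[34,0]]
[[26,11],[31,19],[34,0]]
[[26,11],[31,19],[34,11],[47,0]]
[[26,11],[31,19],[34,11],[47,0]]
[[26,11],[31,19],[34,17],[47,0]]
[[26,11],[31,19],[34,17],[47,0]]
[[26,11],[31,19],[37,17],[47,0]]
[[26,11],[31,19],[37,17],[47,13],[49,0]]
[[20,14],[21,0],[26,11],[31,19],[37,17],[47,13],[49,0]]
[[20,14],[21,0],[26,11],[31,19],[42,17],[47,13],[49,0]]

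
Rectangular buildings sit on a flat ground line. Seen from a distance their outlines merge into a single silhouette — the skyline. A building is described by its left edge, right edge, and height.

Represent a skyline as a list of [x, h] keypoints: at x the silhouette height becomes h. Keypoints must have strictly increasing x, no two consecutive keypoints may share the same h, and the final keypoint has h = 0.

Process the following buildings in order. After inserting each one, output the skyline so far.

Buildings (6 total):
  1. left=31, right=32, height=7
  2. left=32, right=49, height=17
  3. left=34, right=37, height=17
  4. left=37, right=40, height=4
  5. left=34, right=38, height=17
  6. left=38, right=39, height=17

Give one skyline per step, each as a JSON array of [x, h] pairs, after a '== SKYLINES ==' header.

== SKYLINES ==
[[31,7],[32,0]]
[[31,7],[32,17],[49,0]]
[[31,7],[32,17],[49,0]]
[[31,7],[32,17],[49,0]]
[[31,7],[32,17],[49,0]]
[[31,7],[32,17],[49,0]]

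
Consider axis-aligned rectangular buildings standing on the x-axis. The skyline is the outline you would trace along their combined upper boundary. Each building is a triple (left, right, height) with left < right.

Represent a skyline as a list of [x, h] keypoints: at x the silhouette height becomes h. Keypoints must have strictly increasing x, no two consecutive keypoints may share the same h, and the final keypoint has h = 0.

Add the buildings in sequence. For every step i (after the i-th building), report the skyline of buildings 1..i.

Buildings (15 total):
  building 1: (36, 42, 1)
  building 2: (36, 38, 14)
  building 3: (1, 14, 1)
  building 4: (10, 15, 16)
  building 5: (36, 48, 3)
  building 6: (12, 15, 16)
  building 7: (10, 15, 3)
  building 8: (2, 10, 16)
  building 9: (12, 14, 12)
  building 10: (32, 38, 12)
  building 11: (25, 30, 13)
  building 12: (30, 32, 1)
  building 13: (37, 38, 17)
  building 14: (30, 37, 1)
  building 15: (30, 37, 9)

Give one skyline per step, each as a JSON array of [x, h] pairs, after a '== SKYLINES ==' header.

== SKYLINES ==
[[36,1],[42,0]]
[[36,14],[38,1],[42,0]]
[[1,1],[14,0],[36,14],[38,1],[42,0]]
[[1,1],[10,16],[15,0],[36,14],[38,1],[42,0]]
[[1,1],[10,16],[15,0],[36,14],[38,3],[48,0]]
[[1,1],[10,16],[15,0],[36,14],[38,3],[48,0]]
[[1,1],[10,16],[15,0],[36,14],[38,3],[48,0]]
[[1,1],[2,16],[15,0],[36,14],[38,3],[48,0]]
[[1,1],[2,16],[15,0],[36,14],[38,3],[48,0]]
[[1,1],[2,16],[15,0],[32,12],[36,14],[38,3],[48,0]]
[[1,1],[2,16],[15,0],[25,13],[30,0],[32,12],[36,14],[38,3],[48,0]]
[[1,1],[2,16],[15,0],[25,13],[30,1],[32,12],[36,14],[38,3],[48,0]]
[[1,1],[2,16],[15,0],[25,13],[30,1],[32,12],[36,14],[37,17],[38,3],[48,0]]
[[1,1],[2,16],[15,0],[25,13],[30,1],[32,12],[36,14],[37,17],[38,3],[48,0]]
[[1,1],[2,16],[15,0],[25,13],[30,9],[32,12],[36,14],[37,17],[38,3],[48,0]]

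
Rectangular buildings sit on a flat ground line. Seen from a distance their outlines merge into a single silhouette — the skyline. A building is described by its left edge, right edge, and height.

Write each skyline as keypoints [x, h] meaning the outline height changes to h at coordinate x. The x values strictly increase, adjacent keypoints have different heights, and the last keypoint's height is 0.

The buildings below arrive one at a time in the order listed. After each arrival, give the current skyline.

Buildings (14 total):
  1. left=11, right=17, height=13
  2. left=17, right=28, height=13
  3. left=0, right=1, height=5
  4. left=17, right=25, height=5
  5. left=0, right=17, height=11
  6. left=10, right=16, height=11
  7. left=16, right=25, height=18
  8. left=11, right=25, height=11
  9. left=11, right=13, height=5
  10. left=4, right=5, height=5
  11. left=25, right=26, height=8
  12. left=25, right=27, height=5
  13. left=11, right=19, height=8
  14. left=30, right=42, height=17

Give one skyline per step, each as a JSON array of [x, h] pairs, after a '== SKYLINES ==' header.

== SKYLINES ==
[[11,13],[17,0]]
[[11,13],[28,0]]
[[0,5],[1,0],[11,13],[28,0]]
[[0,5],[1,0],[11,13],[28,0]]
[[0,11],[11,13],[28,0]]
[[0,11],[11,13],[28,0]]
[[0,11],[11,13],[16,18],[25,13],[28,0]]
[[0,11],[11,13],[16,18],[25,13],[28,0]]
[[0,11],[11,13],[16,18],[25,13],[28,0]]
[[0,11],[11,13],[16,18],[25,13],[28,0]]
[[0,11],[11,13],[16,18],[25,13],[28,0]]
[[0,11],[11,13],[16,18],[25,13],[28,0]]
[[0,11],[11,13],[16,18],[25,13],[28,0]]
[[0,11],[11,13],[16,18],[25,13],[28,0],[30,17],[42,0]]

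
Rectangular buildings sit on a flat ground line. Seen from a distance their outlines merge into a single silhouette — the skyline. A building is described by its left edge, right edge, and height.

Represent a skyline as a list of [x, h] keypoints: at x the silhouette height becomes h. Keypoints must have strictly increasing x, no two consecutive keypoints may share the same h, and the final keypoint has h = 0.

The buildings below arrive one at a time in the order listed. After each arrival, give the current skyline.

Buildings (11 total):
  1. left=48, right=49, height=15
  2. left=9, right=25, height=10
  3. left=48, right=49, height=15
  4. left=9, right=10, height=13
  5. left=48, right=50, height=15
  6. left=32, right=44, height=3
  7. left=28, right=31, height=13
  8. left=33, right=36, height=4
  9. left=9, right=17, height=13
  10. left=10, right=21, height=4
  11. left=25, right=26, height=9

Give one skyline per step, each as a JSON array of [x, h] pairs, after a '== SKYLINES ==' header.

== SKYLINES ==
[[48,15],[49,0]]
[[9,10],[25,0],[48,15],[49,0]]
[[9,10],[25,0],[48,15],[49,0]]
[[9,13],[10,10],[25,0],[48,15],[49,0]]
[[9,13],[10,10],[25,0],[48,15],[50,0]]
[[9,13],[10,10],[25,0],[32,3],[44,0],[48,15],[50,0]]
[[9,13],[10,10],[25,0],[28,13],[31,0],[32,3],[44,0],[48,15],[50,0]]
[[9,13],[10,10],[25,0],[28,13],[31,0],[32,3],[33,4],[36,3],[44,0],[48,15],[50,0]]
[[9,13],[17,10],[25,0],[28,13],[31,0],[32,3],[33,4],[36,3],[44,0],[48,15],[50,0]]
[[9,13],[17,10],[25,0],[28,13],[31,0],[32,3],[33,4],[36,3],[44,0],[48,15],[50,0]]
[[9,13],[17,10],[25,9],[26,0],[28,13],[31,0],[32,3],[33,4],[36,3],[44,0],[48,15],[50,0]]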